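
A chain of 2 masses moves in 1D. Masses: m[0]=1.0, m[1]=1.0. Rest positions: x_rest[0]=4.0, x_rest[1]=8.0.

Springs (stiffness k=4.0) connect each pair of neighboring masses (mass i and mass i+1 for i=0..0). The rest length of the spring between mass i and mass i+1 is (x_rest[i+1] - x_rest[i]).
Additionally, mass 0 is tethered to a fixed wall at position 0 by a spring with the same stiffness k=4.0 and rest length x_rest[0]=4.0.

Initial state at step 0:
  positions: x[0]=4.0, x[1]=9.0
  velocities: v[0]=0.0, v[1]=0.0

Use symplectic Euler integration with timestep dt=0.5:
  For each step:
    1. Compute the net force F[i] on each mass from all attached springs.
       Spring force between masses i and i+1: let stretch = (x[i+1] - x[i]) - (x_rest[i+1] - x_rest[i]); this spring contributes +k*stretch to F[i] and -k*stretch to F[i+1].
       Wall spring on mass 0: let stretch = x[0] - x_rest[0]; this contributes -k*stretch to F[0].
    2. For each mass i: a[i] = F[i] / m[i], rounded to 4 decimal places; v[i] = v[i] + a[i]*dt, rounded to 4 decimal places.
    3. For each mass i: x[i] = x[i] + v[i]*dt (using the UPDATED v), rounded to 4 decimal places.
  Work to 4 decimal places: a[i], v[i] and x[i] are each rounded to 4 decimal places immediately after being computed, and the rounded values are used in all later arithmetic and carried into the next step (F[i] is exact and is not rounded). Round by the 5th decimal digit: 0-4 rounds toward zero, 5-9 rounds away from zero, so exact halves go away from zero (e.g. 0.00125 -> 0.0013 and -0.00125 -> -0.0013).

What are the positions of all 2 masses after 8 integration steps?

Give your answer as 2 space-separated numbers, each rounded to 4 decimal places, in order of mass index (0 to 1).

Answer: 5.0000 8.0000

Derivation:
Step 0: x=[4.0000 9.0000] v=[0.0000 0.0000]
Step 1: x=[5.0000 8.0000] v=[2.0000 -2.0000]
Step 2: x=[4.0000 8.0000] v=[-2.0000 0.0000]
Step 3: x=[3.0000 8.0000] v=[-2.0000 0.0000]
Step 4: x=[4.0000 7.0000] v=[2.0000 -2.0000]
Step 5: x=[4.0000 7.0000] v=[0.0000 0.0000]
Step 6: x=[3.0000 8.0000] v=[-2.0000 2.0000]
Step 7: x=[4.0000 8.0000] v=[2.0000 0.0000]
Step 8: x=[5.0000 8.0000] v=[2.0000 0.0000]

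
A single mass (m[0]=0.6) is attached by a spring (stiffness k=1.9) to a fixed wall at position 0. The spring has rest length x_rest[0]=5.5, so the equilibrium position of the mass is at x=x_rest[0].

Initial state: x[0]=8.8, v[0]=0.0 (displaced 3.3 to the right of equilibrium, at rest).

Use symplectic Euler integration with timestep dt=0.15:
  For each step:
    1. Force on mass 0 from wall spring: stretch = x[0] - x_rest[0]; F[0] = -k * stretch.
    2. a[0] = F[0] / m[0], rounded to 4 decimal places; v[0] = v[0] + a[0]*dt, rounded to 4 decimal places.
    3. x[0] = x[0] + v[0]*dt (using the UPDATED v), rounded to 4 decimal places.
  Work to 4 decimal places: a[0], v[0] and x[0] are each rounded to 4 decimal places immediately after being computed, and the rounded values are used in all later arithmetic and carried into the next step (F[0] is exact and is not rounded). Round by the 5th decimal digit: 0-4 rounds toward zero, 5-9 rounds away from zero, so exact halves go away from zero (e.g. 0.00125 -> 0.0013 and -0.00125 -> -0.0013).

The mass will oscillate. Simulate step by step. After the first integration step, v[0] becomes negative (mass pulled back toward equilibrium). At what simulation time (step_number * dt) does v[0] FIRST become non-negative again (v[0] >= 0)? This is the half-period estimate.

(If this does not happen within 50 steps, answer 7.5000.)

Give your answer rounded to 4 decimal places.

Answer: 1.8000

Derivation:
Step 0: x=[8.8000] v=[0.0000]
Step 1: x=[8.5649] v=[-1.5675]
Step 2: x=[8.1114] v=[-3.0233]
Step 3: x=[7.4718] v=[-4.2637]
Step 4: x=[6.6918] v=[-5.2003]
Step 5: x=[5.8268] v=[-5.7664]
Step 6: x=[4.9386] v=[-5.9216]
Step 7: x=[4.0904] v=[-5.6549]
Step 8: x=[3.3426] v=[-4.9853]
Step 9: x=[2.7485] v=[-3.9605]
Step 10: x=[2.3505] v=[-2.6535]
Step 11: x=[2.1769] v=[-1.1575]
Step 12: x=[2.2401] v=[0.4210]
First v>=0 after going negative at step 12, time=1.8000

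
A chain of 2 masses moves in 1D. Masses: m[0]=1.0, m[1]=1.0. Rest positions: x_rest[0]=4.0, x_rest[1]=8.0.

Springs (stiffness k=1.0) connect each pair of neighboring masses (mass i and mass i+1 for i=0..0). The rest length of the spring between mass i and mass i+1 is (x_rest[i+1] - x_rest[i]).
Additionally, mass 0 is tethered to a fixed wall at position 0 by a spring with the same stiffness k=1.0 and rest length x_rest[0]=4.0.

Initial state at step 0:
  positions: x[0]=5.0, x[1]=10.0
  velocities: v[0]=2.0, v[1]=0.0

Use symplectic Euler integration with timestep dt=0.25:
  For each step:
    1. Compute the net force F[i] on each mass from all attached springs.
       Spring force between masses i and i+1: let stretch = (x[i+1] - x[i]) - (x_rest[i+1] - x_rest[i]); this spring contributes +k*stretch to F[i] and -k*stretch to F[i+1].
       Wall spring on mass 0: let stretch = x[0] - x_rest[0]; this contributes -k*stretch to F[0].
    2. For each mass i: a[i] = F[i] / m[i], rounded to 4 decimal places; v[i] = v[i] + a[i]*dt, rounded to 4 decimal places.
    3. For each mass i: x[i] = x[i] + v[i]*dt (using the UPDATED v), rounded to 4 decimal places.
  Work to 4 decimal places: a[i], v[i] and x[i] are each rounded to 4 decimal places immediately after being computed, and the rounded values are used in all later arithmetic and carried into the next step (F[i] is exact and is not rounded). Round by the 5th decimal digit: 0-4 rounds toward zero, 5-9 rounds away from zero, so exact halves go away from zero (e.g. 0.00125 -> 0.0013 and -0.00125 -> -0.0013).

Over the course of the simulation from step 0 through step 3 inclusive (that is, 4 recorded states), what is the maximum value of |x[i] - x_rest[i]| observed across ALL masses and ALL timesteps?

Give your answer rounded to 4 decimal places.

Step 0: x=[5.0000 10.0000] v=[2.0000 0.0000]
Step 1: x=[5.5000 9.9375] v=[2.0000 -0.2500]
Step 2: x=[5.9336 9.8477] v=[1.7344 -0.3594]
Step 3: x=[6.2410 9.7632] v=[1.2295 -0.3379]
Max displacement = 2.2410

Answer: 2.2410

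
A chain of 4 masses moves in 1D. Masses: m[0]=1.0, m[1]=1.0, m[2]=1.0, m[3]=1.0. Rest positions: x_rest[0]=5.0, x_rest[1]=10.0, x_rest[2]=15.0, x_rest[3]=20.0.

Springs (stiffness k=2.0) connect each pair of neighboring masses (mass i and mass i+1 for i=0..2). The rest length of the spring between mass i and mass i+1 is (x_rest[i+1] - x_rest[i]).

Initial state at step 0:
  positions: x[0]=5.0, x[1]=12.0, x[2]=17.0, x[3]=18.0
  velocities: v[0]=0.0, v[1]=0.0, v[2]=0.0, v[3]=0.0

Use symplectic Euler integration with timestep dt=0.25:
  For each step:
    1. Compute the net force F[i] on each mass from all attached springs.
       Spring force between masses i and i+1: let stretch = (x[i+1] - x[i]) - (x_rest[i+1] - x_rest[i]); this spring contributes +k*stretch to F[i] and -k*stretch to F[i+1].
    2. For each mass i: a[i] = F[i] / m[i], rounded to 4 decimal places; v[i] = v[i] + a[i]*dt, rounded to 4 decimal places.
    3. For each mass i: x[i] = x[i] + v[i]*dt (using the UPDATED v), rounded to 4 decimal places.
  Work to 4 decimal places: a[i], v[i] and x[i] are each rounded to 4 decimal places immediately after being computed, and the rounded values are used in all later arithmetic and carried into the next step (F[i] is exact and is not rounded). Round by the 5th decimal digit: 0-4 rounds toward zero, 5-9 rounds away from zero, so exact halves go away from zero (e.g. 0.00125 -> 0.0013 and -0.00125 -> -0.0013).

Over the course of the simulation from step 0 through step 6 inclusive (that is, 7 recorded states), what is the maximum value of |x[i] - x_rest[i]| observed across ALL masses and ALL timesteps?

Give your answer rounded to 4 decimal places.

Answer: 2.2575

Derivation:
Step 0: x=[5.0000 12.0000 17.0000 18.0000] v=[0.0000 0.0000 0.0000 0.0000]
Step 1: x=[5.2500 11.7500 16.5000 18.5000] v=[1.0000 -1.0000 -2.0000 2.0000]
Step 2: x=[5.6875 11.2813 15.6563 19.3750] v=[1.7500 -1.8750 -3.3750 3.5000]
Step 3: x=[6.1992 10.6602 14.7305 20.4102] v=[2.0469 -2.4844 -3.7032 4.1407]
Step 4: x=[6.6436 9.9903 14.0059 21.3604] v=[1.7774 -2.6798 -2.8985 3.8009]
Step 5: x=[6.8813 9.4040 13.6986 22.0163] v=[0.9508 -2.3454 -1.2291 2.6237]
Step 6: x=[6.8093 9.0391 13.8942 22.2575] v=[-0.2879 -1.4595 0.7825 0.9649]
Max displacement = 2.2575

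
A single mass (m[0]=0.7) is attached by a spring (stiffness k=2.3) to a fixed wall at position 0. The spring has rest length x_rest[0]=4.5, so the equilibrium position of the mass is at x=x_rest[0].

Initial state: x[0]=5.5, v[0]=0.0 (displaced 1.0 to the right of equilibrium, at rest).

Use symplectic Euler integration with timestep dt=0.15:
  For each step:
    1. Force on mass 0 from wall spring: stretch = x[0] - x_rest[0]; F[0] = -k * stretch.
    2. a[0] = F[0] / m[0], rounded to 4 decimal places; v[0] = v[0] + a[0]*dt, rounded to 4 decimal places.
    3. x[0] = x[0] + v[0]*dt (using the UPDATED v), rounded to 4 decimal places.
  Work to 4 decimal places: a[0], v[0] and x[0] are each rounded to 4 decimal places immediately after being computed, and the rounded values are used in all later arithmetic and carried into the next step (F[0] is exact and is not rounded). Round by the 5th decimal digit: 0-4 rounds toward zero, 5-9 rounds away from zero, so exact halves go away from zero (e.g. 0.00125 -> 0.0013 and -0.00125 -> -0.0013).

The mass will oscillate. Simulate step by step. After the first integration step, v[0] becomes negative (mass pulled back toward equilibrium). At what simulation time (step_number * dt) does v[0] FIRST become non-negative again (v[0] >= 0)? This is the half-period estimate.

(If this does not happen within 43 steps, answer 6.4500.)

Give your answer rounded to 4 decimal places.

Step 0: x=[5.5000] v=[0.0000]
Step 1: x=[5.4261] v=[-0.4929]
Step 2: x=[5.2837] v=[-0.9493]
Step 3: x=[5.0834] v=[-1.3356]
Step 4: x=[4.8399] v=[-1.6231]
Step 5: x=[4.5713] v=[-1.7906]
Step 6: x=[4.2974] v=[-1.8257]
Step 7: x=[4.0385] v=[-1.7258]
Step 8: x=[3.8138] v=[-1.4983]
Step 9: x=[3.6398] v=[-1.1601]
Step 10: x=[3.5294] v=[-0.7361]
Step 11: x=[3.4907] v=[-0.2577]
Step 12: x=[3.5267] v=[0.2397]
First v>=0 after going negative at step 12, time=1.8000

Answer: 1.8000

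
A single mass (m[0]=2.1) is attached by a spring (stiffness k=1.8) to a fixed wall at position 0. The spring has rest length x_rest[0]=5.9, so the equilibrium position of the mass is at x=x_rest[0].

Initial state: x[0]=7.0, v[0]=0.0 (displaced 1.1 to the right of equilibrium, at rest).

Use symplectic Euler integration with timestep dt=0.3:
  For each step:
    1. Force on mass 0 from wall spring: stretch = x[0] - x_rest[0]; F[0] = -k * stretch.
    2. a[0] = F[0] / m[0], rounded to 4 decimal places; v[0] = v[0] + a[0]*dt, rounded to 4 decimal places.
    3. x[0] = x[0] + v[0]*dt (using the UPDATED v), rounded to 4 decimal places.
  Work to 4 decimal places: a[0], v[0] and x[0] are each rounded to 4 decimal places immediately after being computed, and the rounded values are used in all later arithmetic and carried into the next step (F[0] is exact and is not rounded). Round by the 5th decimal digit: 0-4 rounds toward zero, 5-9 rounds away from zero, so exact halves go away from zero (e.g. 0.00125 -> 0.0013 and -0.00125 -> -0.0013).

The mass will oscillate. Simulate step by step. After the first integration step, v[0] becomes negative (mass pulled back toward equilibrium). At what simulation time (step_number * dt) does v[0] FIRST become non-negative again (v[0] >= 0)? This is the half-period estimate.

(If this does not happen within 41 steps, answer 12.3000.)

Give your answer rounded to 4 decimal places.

Step 0: x=[7.0000] v=[0.0000]
Step 1: x=[6.9151] v=[-0.2829]
Step 2: x=[6.7519] v=[-0.5439]
Step 3: x=[6.5230] v=[-0.7630]
Step 4: x=[6.2460] v=[-0.9232]
Step 5: x=[5.9423] v=[-1.0122]
Step 6: x=[5.6354] v=[-1.0231]
Step 7: x=[5.3489] v=[-0.9551]
Step 8: x=[5.1049] v=[-0.8134]
Step 9: x=[4.9222] v=[-0.6090]
Step 10: x=[4.8149] v=[-0.3576]
Step 11: x=[4.7913] v=[-0.0786]
Step 12: x=[4.8533] v=[0.2065]
First v>=0 after going negative at step 12, time=3.6000

Answer: 3.6000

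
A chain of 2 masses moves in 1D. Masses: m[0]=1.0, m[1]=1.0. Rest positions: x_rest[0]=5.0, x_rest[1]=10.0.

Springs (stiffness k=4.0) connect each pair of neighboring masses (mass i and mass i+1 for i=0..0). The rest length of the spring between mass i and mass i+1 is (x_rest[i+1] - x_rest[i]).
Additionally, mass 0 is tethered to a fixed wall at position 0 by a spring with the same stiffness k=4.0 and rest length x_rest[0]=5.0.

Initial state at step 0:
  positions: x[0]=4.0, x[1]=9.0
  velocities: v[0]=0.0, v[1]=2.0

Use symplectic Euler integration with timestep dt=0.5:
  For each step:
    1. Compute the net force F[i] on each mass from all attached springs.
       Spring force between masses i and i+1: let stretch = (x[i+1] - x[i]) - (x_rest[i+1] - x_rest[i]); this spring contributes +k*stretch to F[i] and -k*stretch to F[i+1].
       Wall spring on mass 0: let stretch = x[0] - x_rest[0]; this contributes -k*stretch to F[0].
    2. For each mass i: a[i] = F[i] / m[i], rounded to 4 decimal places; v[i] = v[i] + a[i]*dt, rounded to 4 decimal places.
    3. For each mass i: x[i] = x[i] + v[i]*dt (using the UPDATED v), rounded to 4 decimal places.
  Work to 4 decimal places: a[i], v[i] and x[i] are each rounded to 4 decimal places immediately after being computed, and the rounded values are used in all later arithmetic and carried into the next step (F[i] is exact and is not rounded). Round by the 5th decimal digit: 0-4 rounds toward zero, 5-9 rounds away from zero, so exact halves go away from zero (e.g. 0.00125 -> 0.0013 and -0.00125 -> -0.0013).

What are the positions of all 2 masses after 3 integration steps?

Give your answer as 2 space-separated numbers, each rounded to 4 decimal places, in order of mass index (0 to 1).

Step 0: x=[4.0000 9.0000] v=[0.0000 2.0000]
Step 1: x=[5.0000 10.0000] v=[2.0000 2.0000]
Step 2: x=[6.0000 11.0000] v=[2.0000 2.0000]
Step 3: x=[6.0000 12.0000] v=[0.0000 2.0000]

Answer: 6.0000 12.0000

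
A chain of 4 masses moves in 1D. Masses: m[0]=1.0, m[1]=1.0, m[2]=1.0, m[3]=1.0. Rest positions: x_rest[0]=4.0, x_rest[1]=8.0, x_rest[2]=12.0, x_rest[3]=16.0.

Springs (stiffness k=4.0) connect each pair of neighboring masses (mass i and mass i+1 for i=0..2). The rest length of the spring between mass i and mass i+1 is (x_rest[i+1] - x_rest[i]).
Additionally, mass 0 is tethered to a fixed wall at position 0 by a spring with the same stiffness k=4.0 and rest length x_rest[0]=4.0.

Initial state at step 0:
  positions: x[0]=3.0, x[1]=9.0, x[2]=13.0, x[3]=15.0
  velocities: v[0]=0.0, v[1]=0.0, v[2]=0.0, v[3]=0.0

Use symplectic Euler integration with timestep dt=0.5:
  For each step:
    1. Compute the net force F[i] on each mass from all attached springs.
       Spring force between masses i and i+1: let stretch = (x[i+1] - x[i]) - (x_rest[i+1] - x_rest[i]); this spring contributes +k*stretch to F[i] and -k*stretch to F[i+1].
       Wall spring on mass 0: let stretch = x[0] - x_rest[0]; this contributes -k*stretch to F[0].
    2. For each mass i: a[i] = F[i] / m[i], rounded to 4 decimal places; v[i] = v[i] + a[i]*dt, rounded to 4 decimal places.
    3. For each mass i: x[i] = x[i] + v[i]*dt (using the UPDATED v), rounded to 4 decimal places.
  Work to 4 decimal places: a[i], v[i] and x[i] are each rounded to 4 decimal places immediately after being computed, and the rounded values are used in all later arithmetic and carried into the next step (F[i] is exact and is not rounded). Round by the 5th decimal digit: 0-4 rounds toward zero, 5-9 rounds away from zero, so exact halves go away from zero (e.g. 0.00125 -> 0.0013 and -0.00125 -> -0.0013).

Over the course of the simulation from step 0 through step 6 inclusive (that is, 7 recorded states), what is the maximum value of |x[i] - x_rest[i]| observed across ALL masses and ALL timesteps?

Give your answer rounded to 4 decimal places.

Answer: 2.0000

Derivation:
Step 0: x=[3.0000 9.0000 13.0000 15.0000] v=[0.0000 0.0000 0.0000 0.0000]
Step 1: x=[6.0000 7.0000 11.0000 17.0000] v=[6.0000 -4.0000 -4.0000 4.0000]
Step 2: x=[4.0000 8.0000 11.0000 17.0000] v=[-4.0000 2.0000 0.0000 0.0000]
Step 3: x=[2.0000 8.0000 14.0000 15.0000] v=[-4.0000 0.0000 6.0000 -4.0000]
Step 4: x=[4.0000 8.0000 12.0000 16.0000] v=[4.0000 0.0000 -4.0000 2.0000]
Step 5: x=[6.0000 8.0000 10.0000 17.0000] v=[4.0000 0.0000 -4.0000 2.0000]
Step 6: x=[4.0000 8.0000 13.0000 15.0000] v=[-4.0000 0.0000 6.0000 -4.0000]
Max displacement = 2.0000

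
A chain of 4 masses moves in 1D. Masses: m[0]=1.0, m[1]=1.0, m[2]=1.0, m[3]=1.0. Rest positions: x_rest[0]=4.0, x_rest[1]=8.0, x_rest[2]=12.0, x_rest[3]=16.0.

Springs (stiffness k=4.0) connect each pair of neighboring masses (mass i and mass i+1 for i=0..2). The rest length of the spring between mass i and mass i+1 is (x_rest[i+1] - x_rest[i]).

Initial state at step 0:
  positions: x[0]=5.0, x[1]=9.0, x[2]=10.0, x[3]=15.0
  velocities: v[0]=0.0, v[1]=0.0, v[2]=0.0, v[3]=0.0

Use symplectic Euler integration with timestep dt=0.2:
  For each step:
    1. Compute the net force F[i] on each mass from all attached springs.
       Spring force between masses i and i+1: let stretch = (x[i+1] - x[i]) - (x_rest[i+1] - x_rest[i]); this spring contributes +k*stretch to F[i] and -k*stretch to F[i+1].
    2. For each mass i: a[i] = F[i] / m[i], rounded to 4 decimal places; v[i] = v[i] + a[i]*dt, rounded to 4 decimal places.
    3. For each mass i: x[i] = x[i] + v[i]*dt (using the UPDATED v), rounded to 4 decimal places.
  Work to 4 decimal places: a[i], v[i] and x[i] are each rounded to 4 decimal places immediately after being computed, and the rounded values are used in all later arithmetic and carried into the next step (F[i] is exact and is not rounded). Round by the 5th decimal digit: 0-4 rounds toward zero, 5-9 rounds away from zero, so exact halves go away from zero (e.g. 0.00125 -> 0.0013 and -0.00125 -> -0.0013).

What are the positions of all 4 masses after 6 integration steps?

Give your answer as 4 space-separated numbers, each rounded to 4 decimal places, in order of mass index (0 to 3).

Step 0: x=[5.0000 9.0000 10.0000 15.0000] v=[0.0000 0.0000 0.0000 0.0000]
Step 1: x=[5.0000 8.5200 10.6400 14.8400] v=[0.0000 -2.4000 3.2000 -0.8000]
Step 2: x=[4.9232 7.8160 11.6128 14.6480] v=[-0.3840 -3.5200 4.8640 -0.9600]
Step 3: x=[4.6692 7.2566 12.4637 14.6104] v=[-1.2698 -2.7968 4.2547 -0.1882]
Step 4: x=[4.1892 7.1164 12.8250 14.8693] v=[-2.3999 -0.7010 1.8064 1.2944]
Step 5: x=[3.5376 7.4212 12.6000 15.4411] v=[-3.2581 1.5241 -1.1250 2.8590]
Step 6: x=[2.8674 7.9333 12.0010 16.1983] v=[-3.3512 2.5603 -2.9952 3.7861]

Answer: 2.8674 7.9333 12.0010 16.1983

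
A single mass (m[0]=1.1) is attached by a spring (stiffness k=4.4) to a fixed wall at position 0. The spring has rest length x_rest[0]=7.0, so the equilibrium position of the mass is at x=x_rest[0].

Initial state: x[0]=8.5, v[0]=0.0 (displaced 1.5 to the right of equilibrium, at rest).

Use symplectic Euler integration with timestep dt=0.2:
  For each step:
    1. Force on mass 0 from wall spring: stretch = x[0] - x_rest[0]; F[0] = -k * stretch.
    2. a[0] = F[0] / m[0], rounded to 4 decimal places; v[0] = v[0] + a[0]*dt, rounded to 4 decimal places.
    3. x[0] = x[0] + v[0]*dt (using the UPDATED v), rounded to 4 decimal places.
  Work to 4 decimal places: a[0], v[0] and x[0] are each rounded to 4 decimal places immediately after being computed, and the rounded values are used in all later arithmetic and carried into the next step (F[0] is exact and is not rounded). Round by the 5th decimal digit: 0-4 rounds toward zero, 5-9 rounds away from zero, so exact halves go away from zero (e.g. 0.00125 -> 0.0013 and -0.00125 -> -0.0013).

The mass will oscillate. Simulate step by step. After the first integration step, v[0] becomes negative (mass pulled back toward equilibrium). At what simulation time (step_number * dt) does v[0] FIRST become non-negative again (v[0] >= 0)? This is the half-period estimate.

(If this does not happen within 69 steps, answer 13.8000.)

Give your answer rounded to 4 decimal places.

Step 0: x=[8.5000] v=[0.0000]
Step 1: x=[8.2600] v=[-1.2000]
Step 2: x=[7.8184] v=[-2.2080]
Step 3: x=[7.2459] v=[-2.8627]
Step 4: x=[6.6340] v=[-3.0594]
Step 5: x=[6.0807] v=[-2.7666]
Step 6: x=[5.6745] v=[-2.0312]
Step 7: x=[5.4803] v=[-0.9708]
Step 8: x=[5.5293] v=[0.2450]
First v>=0 after going negative at step 8, time=1.6000

Answer: 1.6000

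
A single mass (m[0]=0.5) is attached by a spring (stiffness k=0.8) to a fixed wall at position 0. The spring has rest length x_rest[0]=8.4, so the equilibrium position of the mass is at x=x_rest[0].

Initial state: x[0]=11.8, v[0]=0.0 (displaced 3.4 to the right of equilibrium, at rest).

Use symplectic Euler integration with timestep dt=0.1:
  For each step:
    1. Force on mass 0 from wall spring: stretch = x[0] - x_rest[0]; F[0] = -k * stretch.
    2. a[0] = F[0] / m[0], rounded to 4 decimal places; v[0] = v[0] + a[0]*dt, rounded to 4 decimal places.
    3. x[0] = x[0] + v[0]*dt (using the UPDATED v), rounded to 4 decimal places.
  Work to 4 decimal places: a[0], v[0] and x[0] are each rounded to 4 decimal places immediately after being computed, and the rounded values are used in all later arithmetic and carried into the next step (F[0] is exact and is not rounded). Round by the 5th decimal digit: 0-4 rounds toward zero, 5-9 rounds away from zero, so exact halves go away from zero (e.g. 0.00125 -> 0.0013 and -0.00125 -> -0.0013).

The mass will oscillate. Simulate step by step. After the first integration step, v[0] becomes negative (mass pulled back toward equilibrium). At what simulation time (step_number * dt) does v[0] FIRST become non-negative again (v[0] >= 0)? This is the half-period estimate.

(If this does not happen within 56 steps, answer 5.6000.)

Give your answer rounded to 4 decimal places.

Answer: 2.5000

Derivation:
Step 0: x=[11.8000] v=[0.0000]
Step 1: x=[11.7456] v=[-0.5440]
Step 2: x=[11.6377] v=[-1.0793]
Step 3: x=[11.4780] v=[-1.5973]
Step 4: x=[11.2690] v=[-2.0898]
Step 5: x=[11.0141] v=[-2.5488]
Step 6: x=[10.7174] v=[-2.9671]
Step 7: x=[10.3836] v=[-3.3379]
Step 8: x=[10.0181] v=[-3.6553]
Step 9: x=[9.6267] v=[-3.9142]
Step 10: x=[9.2157] v=[-4.1105]
Step 11: x=[8.7916] v=[-4.2410]
Step 12: x=[8.3612] v=[-4.3037]
Step 13: x=[7.9315] v=[-4.2975]
Step 14: x=[7.5093] v=[-4.2225]
Step 15: x=[7.1013] v=[-4.0800]
Step 16: x=[6.7141] v=[-3.8722]
Step 17: x=[6.3539] v=[-3.6025]
Step 18: x=[6.0264] v=[-3.2751]
Step 19: x=[5.7369] v=[-2.8953]
Step 20: x=[5.4900] v=[-2.4692]
Step 21: x=[5.2896] v=[-2.0036]
Step 22: x=[5.1390] v=[-1.5059]
Step 23: x=[5.0406] v=[-0.9841]
Step 24: x=[4.9959] v=[-0.4466]
Step 25: x=[5.0057] v=[0.0981]
First v>=0 after going negative at step 25, time=2.5000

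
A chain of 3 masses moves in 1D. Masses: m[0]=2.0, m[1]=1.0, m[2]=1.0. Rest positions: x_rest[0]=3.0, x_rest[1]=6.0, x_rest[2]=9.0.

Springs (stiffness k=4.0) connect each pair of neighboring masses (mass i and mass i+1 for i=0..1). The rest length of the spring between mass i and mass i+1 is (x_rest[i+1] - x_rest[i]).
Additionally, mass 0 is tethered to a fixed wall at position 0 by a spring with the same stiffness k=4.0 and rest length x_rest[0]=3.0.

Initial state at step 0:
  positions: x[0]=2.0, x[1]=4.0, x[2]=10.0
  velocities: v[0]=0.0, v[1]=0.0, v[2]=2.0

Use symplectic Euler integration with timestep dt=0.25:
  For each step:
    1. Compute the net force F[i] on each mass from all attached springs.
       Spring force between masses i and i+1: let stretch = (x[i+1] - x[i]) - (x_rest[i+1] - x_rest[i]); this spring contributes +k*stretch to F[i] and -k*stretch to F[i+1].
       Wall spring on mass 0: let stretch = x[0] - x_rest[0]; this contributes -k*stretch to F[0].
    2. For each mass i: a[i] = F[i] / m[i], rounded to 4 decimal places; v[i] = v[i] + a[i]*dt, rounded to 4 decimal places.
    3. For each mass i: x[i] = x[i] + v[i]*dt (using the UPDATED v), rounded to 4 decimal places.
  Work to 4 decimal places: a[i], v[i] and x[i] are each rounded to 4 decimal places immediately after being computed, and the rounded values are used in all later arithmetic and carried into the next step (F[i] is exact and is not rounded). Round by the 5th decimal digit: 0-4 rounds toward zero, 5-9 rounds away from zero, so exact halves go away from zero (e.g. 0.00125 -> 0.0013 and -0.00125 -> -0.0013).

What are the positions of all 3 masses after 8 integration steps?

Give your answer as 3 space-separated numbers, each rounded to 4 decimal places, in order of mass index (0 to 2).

Answer: 4.5520 6.1762 10.0397

Derivation:
Step 0: x=[2.0000 4.0000 10.0000] v=[0.0000 0.0000 2.0000]
Step 1: x=[2.0000 5.0000 9.7500] v=[0.0000 4.0000 -1.0000]
Step 2: x=[2.1250 6.4375 9.0625] v=[0.5000 5.7500 -2.7500]
Step 3: x=[2.5235 7.4531 8.4688] v=[1.5938 4.0625 -2.3750]
Step 4: x=[3.2227 7.4903 8.3711] v=[2.7969 0.1486 -0.3907]
Step 5: x=[4.0526 6.6808 8.8032] v=[3.3194 -3.2382 1.7285]
Step 6: x=[4.7044 5.7448 9.4547] v=[2.6072 -3.7440 2.6061]
Step 7: x=[4.8982 5.4762 9.9288] v=[0.7752 -1.0745 1.8962]
Step 8: x=[4.5520 6.1762 10.0397] v=[-1.3849 2.8001 0.4436]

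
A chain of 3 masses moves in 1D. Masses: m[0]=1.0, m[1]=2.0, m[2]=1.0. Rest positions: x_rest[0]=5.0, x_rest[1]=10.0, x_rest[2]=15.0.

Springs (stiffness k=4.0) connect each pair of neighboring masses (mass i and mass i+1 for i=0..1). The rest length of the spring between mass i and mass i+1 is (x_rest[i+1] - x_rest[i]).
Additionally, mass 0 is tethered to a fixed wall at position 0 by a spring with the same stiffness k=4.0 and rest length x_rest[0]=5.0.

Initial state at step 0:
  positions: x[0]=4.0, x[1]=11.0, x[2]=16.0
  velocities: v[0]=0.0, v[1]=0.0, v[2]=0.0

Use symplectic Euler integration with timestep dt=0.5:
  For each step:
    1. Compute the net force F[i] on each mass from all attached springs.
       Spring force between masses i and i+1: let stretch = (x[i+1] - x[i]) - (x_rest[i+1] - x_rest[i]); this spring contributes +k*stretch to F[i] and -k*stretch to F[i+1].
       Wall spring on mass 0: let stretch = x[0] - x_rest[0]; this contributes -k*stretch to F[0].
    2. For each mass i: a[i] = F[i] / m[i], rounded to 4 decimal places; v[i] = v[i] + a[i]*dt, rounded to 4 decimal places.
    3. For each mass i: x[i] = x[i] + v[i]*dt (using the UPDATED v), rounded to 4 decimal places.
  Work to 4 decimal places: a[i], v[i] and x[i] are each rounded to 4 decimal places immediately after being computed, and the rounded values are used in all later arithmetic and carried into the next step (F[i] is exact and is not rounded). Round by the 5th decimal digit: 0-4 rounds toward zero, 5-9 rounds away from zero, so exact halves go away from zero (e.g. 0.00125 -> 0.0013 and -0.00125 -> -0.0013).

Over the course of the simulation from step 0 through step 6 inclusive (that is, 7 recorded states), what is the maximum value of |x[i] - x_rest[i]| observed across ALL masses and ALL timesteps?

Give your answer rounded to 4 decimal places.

Step 0: x=[4.0000 11.0000 16.0000] v=[0.0000 0.0000 0.0000]
Step 1: x=[7.0000 10.0000 16.0000] v=[6.0000 -2.0000 0.0000]
Step 2: x=[6.0000 10.5000 15.0000] v=[-2.0000 1.0000 -2.0000]
Step 3: x=[3.5000 11.0000 14.5000] v=[-5.0000 1.0000 -1.0000]
Step 4: x=[5.0000 9.5000 15.5000] v=[3.0000 -3.0000 2.0000]
Step 5: x=[6.0000 8.7500 15.5000] v=[2.0000 -1.5000 0.0000]
Step 6: x=[3.7500 10.0000 13.7500] v=[-4.5000 2.5000 -3.5000]
Max displacement = 2.0000

Answer: 2.0000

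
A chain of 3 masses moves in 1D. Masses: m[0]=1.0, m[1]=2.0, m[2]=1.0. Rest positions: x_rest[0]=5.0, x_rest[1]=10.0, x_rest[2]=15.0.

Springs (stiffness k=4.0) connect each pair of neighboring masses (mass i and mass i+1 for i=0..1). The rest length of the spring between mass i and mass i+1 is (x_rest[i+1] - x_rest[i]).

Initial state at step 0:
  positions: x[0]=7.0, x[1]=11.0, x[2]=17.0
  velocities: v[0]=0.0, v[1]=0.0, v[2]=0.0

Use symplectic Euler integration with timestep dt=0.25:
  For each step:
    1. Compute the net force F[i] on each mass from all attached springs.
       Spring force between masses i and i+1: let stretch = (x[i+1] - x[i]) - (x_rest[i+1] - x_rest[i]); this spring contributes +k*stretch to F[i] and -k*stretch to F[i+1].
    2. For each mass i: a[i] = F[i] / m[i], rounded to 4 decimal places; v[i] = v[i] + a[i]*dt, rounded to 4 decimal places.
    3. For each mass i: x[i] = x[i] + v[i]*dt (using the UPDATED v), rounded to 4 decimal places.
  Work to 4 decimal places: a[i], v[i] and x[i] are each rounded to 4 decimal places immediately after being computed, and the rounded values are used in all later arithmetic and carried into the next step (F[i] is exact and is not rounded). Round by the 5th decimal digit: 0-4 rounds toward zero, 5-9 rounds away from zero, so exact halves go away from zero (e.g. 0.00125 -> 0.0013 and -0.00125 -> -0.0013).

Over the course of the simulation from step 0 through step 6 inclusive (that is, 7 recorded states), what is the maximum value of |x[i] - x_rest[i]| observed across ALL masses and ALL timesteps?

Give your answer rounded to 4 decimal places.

Answer: 2.0313

Derivation:
Step 0: x=[7.0000 11.0000 17.0000] v=[0.0000 0.0000 0.0000]
Step 1: x=[6.7500 11.2500 16.7500] v=[-1.0000 1.0000 -1.0000]
Step 2: x=[6.3750 11.6250 16.3750] v=[-1.5000 1.5000 -1.5000]
Step 3: x=[6.0625 11.9375 16.0625] v=[-1.2500 1.2500 -1.2500]
Step 4: x=[5.9688 12.0313 15.9688] v=[-0.3750 0.3750 -0.3750]
Step 5: x=[6.1407 11.8594 16.1407] v=[0.6875 -0.6875 0.6875]
Step 6: x=[6.4923 11.5079 16.4923] v=[1.4062 -1.4062 1.4062]
Max displacement = 2.0313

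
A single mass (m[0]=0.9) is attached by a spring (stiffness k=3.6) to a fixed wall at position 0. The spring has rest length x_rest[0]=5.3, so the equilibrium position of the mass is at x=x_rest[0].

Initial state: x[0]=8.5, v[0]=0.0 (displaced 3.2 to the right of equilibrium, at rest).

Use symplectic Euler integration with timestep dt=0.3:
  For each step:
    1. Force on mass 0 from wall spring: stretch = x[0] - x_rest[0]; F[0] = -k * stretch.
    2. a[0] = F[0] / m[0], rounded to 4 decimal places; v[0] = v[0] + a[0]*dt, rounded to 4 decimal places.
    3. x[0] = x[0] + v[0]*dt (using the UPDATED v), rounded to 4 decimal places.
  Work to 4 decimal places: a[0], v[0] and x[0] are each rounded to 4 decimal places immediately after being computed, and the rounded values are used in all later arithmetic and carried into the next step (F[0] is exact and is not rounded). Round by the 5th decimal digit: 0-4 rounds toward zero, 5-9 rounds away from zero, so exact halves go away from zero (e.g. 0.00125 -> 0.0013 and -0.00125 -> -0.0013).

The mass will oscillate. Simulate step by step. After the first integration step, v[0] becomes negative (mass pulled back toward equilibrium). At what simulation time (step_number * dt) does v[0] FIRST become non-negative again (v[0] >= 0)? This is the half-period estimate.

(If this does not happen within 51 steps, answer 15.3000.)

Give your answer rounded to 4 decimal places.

Answer: 1.8000

Derivation:
Step 0: x=[8.5000] v=[0.0000]
Step 1: x=[7.3480] v=[-3.8400]
Step 2: x=[5.4587] v=[-6.2976]
Step 3: x=[3.5123] v=[-6.4880]
Step 4: x=[2.2095] v=[-4.3428]
Step 5: x=[2.0192] v=[-0.6342]
Step 6: x=[3.0100] v=[3.3028]
First v>=0 after going negative at step 6, time=1.8000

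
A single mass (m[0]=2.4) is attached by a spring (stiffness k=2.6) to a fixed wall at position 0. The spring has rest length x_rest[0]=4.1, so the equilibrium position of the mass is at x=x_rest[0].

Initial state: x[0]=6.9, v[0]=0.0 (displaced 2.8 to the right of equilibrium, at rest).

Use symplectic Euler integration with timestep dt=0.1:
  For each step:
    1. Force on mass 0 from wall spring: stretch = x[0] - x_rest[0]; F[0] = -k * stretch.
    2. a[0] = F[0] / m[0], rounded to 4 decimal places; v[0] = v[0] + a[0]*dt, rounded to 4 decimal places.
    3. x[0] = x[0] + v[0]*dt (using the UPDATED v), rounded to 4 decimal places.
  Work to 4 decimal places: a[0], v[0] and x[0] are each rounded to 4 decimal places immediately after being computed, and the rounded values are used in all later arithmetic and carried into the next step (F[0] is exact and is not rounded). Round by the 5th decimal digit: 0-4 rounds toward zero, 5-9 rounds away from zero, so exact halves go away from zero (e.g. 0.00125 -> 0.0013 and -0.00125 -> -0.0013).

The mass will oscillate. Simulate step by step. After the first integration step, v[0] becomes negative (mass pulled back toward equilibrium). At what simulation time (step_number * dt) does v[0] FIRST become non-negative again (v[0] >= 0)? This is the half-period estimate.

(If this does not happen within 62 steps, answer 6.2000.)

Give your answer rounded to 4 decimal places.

Answer: 3.1000

Derivation:
Step 0: x=[6.9000] v=[0.0000]
Step 1: x=[6.8697] v=[-0.3033]
Step 2: x=[6.8094] v=[-0.6034]
Step 3: x=[6.7197] v=[-0.8969]
Step 4: x=[6.6016] v=[-1.1807]
Step 5: x=[6.4564] v=[-1.4517]
Step 6: x=[6.2857] v=[-1.7070]
Step 7: x=[6.0913] v=[-1.9438]
Step 8: x=[5.8754] v=[-2.1595]
Step 9: x=[5.6402] v=[-2.3518]
Step 10: x=[5.3883] v=[-2.5187]
Step 11: x=[5.1225] v=[-2.6583]
Step 12: x=[4.8456] v=[-2.7691]
Step 13: x=[4.5606] v=[-2.8499]
Step 14: x=[4.2706] v=[-2.8998]
Step 15: x=[3.9788] v=[-2.9183]
Step 16: x=[3.6883] v=[-2.9052]
Step 17: x=[3.4022] v=[-2.8606]
Step 18: x=[3.1237] v=[-2.7850]
Step 19: x=[2.8558] v=[-2.6792]
Step 20: x=[2.6014] v=[-2.5444]
Step 21: x=[2.3632] v=[-2.3821]
Step 22: x=[2.1438] v=[-2.1940]
Step 23: x=[1.9456] v=[-1.9821]
Step 24: x=[1.7707] v=[-1.7487]
Step 25: x=[1.6211] v=[-1.4964]
Step 26: x=[1.4983] v=[-1.2279]
Step 27: x=[1.4037] v=[-0.9461]
Step 28: x=[1.3383] v=[-0.6540]
Step 29: x=[1.3028] v=[-0.3548]
Step 30: x=[1.2976] v=[-0.0518]
Step 31: x=[1.3228] v=[0.2518]
First v>=0 after going negative at step 31, time=3.1000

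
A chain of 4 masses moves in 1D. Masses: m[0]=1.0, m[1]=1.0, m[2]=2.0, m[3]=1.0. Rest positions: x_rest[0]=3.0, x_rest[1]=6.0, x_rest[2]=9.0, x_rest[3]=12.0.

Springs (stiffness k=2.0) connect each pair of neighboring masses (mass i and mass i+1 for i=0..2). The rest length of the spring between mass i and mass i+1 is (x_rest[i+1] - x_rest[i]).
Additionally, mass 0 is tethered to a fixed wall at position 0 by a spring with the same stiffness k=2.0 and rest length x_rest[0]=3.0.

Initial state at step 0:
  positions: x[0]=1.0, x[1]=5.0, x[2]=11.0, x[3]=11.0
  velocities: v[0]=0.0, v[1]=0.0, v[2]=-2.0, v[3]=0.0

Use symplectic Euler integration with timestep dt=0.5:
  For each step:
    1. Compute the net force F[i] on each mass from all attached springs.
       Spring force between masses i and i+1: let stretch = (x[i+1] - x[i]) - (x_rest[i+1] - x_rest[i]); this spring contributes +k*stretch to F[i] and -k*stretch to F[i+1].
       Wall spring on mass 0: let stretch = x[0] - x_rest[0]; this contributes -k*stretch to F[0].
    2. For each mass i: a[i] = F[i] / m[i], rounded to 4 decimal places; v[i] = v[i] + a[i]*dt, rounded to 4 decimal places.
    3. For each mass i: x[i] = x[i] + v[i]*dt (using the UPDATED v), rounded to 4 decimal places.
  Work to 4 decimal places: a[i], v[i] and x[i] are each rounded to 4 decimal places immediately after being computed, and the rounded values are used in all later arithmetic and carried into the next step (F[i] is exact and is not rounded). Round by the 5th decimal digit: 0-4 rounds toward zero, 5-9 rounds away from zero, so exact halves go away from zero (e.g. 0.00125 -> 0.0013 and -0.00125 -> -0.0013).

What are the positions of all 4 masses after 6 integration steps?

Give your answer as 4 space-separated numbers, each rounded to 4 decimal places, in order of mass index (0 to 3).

Step 0: x=[1.0000 5.0000 11.0000 11.0000] v=[0.0000 0.0000 -2.0000 0.0000]
Step 1: x=[2.5000 6.0000 8.5000 12.5000] v=[3.0000 2.0000 -5.0000 3.0000]
Step 2: x=[4.5000 6.5000 6.3750 13.5000] v=[4.0000 1.0000 -4.2500 2.0000]
Step 3: x=[5.2500 5.9375 6.0625 12.4375] v=[1.5000 -1.1250 -0.6250 -2.1250]
Step 4: x=[3.7188 5.0938 7.3125 9.6875] v=[-3.0625 -1.6875 2.5000 -5.5000]
Step 5: x=[1.0157 4.6719 8.6016 7.2500] v=[-5.4063 -0.8438 2.5782 -4.8750]
Step 6: x=[-0.3672 4.3868 8.5704 6.9883] v=[-2.7658 -0.5703 -0.0625 -0.5234]

Answer: -0.3672 4.3868 8.5704 6.9883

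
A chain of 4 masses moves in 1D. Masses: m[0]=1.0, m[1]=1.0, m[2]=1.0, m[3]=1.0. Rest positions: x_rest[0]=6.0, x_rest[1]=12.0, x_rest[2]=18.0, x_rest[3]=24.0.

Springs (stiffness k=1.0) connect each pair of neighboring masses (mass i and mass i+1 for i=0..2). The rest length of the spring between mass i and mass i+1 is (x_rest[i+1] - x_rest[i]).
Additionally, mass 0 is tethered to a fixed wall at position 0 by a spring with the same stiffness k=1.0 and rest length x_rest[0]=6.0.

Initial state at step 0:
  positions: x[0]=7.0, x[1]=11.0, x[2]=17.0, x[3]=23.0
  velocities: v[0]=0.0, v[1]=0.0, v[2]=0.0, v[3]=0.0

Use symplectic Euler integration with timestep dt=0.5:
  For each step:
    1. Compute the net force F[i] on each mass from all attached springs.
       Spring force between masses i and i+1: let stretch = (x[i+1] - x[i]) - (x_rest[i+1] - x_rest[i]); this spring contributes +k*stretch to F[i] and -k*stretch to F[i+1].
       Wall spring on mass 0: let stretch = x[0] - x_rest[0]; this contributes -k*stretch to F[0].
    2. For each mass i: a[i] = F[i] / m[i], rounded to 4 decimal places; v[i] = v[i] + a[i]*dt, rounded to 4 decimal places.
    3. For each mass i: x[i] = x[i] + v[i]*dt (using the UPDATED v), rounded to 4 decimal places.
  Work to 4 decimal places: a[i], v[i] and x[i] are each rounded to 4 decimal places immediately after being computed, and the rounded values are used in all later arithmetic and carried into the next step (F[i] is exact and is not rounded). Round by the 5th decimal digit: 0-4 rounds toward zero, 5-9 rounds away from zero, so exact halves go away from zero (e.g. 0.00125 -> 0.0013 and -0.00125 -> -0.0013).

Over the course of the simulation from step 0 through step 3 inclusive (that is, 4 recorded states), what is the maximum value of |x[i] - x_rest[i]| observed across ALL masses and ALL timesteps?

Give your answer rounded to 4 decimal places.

Answer: 1.3594

Derivation:
Step 0: x=[7.0000 11.0000 17.0000 23.0000] v=[0.0000 0.0000 0.0000 0.0000]
Step 1: x=[6.2500 11.5000 17.0000 23.0000] v=[-1.5000 1.0000 0.0000 0.0000]
Step 2: x=[5.2500 12.0625 17.1250 23.0000] v=[-2.0000 1.1250 0.2500 0.0000]
Step 3: x=[4.6406 12.1875 17.4532 23.0313] v=[-1.2188 0.2500 0.6563 0.0625]
Max displacement = 1.3594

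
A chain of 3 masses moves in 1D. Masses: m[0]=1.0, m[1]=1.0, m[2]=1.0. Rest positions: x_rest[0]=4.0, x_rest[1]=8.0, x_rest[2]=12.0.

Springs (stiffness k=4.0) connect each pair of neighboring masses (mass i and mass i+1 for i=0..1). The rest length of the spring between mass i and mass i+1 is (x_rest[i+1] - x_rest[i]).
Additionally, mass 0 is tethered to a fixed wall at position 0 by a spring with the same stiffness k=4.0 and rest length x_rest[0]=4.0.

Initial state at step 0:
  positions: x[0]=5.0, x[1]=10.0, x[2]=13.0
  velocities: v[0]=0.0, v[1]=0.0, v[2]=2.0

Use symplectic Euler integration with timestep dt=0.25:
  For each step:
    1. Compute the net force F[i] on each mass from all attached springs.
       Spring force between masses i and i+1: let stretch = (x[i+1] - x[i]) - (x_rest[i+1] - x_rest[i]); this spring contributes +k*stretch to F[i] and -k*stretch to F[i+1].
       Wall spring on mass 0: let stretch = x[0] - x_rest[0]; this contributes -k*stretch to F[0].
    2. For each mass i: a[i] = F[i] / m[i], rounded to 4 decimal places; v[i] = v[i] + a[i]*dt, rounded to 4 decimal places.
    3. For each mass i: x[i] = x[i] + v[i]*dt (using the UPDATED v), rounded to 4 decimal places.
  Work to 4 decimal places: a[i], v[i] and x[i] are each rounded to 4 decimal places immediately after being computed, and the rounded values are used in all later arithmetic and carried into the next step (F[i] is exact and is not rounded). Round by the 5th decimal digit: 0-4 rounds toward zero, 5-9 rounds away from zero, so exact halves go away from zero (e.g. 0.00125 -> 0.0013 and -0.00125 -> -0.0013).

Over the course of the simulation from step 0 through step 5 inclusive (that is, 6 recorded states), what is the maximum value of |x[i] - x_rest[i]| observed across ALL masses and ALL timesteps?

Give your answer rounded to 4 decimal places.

Answer: 2.7500

Derivation:
Step 0: x=[5.0000 10.0000 13.0000] v=[0.0000 0.0000 2.0000]
Step 1: x=[5.0000 9.5000 13.7500] v=[0.0000 -2.0000 3.0000]
Step 2: x=[4.8750 8.9375 14.4375] v=[-0.5000 -2.2500 2.7500]
Step 3: x=[4.5469 8.7344 14.7500] v=[-1.3125 -0.8125 1.2500]
Step 4: x=[4.1289 8.9883 14.5586] v=[-1.6719 1.0156 -0.7656]
Step 5: x=[3.8936 9.4199 13.9746] v=[-0.9414 1.7265 -2.3359]
Max displacement = 2.7500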